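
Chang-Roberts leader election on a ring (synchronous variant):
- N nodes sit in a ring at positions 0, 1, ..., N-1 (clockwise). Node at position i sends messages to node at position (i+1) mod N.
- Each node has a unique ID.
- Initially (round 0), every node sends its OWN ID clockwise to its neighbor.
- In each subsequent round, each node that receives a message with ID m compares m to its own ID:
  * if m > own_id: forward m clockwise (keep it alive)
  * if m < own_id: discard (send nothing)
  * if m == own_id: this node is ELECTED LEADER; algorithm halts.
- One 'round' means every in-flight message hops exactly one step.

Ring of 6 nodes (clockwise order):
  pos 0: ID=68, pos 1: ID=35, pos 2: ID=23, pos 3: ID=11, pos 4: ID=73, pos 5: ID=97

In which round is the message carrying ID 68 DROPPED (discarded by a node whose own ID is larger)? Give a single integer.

Answer: 4

Derivation:
Round 1: pos1(id35) recv 68: fwd; pos2(id23) recv 35: fwd; pos3(id11) recv 23: fwd; pos4(id73) recv 11: drop; pos5(id97) recv 73: drop; pos0(id68) recv 97: fwd
Round 2: pos2(id23) recv 68: fwd; pos3(id11) recv 35: fwd; pos4(id73) recv 23: drop; pos1(id35) recv 97: fwd
Round 3: pos3(id11) recv 68: fwd; pos4(id73) recv 35: drop; pos2(id23) recv 97: fwd
Round 4: pos4(id73) recv 68: drop; pos3(id11) recv 97: fwd
Round 5: pos4(id73) recv 97: fwd
Round 6: pos5(id97) recv 97: ELECTED
Message ID 68 originates at pos 0; dropped at pos 4 in round 4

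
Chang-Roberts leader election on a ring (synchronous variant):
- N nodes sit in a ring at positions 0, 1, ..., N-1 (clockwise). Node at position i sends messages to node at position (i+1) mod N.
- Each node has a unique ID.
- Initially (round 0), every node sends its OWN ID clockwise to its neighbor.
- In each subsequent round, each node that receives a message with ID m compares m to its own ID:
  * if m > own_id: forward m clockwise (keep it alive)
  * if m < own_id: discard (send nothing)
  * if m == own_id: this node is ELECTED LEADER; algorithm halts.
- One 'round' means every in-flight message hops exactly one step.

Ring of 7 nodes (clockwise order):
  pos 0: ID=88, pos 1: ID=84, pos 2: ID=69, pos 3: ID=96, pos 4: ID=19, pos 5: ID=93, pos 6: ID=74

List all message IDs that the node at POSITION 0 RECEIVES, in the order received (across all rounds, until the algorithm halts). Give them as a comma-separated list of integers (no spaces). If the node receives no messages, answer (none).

Answer: 74,93,96

Derivation:
Round 1: pos1(id84) recv 88: fwd; pos2(id69) recv 84: fwd; pos3(id96) recv 69: drop; pos4(id19) recv 96: fwd; pos5(id93) recv 19: drop; pos6(id74) recv 93: fwd; pos0(id88) recv 74: drop
Round 2: pos2(id69) recv 88: fwd; pos3(id96) recv 84: drop; pos5(id93) recv 96: fwd; pos0(id88) recv 93: fwd
Round 3: pos3(id96) recv 88: drop; pos6(id74) recv 96: fwd; pos1(id84) recv 93: fwd
Round 4: pos0(id88) recv 96: fwd; pos2(id69) recv 93: fwd
Round 5: pos1(id84) recv 96: fwd; pos3(id96) recv 93: drop
Round 6: pos2(id69) recv 96: fwd
Round 7: pos3(id96) recv 96: ELECTED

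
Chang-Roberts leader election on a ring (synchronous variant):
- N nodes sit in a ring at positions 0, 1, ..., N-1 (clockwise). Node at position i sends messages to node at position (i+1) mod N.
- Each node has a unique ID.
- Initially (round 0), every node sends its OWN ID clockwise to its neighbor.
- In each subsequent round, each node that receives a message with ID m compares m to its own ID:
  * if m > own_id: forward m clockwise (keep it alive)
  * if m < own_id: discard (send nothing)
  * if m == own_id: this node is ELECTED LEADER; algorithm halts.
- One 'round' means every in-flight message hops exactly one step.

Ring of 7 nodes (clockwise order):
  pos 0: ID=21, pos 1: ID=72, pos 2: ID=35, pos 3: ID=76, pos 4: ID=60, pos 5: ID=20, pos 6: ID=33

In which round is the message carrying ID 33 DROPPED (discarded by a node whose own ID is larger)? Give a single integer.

Answer: 2

Derivation:
Round 1: pos1(id72) recv 21: drop; pos2(id35) recv 72: fwd; pos3(id76) recv 35: drop; pos4(id60) recv 76: fwd; pos5(id20) recv 60: fwd; pos6(id33) recv 20: drop; pos0(id21) recv 33: fwd
Round 2: pos3(id76) recv 72: drop; pos5(id20) recv 76: fwd; pos6(id33) recv 60: fwd; pos1(id72) recv 33: drop
Round 3: pos6(id33) recv 76: fwd; pos0(id21) recv 60: fwd
Round 4: pos0(id21) recv 76: fwd; pos1(id72) recv 60: drop
Round 5: pos1(id72) recv 76: fwd
Round 6: pos2(id35) recv 76: fwd
Round 7: pos3(id76) recv 76: ELECTED
Message ID 33 originates at pos 6; dropped at pos 1 in round 2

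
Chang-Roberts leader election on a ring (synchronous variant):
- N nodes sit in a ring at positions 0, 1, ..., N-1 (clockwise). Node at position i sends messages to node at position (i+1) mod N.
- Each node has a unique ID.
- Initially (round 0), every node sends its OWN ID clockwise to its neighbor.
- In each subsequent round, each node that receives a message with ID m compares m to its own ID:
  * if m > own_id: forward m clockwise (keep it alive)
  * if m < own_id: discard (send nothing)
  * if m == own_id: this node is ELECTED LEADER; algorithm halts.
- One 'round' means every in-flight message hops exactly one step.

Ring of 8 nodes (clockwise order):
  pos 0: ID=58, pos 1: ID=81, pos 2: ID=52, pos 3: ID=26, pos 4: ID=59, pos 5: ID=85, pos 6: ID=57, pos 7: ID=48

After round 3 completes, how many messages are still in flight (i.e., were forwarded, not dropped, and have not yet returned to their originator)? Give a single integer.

Round 1: pos1(id81) recv 58: drop; pos2(id52) recv 81: fwd; pos3(id26) recv 52: fwd; pos4(id59) recv 26: drop; pos5(id85) recv 59: drop; pos6(id57) recv 85: fwd; pos7(id48) recv 57: fwd; pos0(id58) recv 48: drop
Round 2: pos3(id26) recv 81: fwd; pos4(id59) recv 52: drop; pos7(id48) recv 85: fwd; pos0(id58) recv 57: drop
Round 3: pos4(id59) recv 81: fwd; pos0(id58) recv 85: fwd
After round 3: 2 messages still in flight

Answer: 2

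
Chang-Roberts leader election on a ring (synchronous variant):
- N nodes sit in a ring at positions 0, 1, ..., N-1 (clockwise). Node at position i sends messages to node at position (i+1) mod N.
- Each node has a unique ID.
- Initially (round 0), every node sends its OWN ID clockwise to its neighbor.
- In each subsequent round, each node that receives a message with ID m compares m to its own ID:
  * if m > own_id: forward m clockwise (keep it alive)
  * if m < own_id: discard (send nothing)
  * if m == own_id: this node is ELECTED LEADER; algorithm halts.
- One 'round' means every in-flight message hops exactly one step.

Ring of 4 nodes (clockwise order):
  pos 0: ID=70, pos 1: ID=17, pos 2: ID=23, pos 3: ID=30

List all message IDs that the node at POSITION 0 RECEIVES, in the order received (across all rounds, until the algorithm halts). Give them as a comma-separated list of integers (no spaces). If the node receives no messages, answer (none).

Round 1: pos1(id17) recv 70: fwd; pos2(id23) recv 17: drop; pos3(id30) recv 23: drop; pos0(id70) recv 30: drop
Round 2: pos2(id23) recv 70: fwd
Round 3: pos3(id30) recv 70: fwd
Round 4: pos0(id70) recv 70: ELECTED

Answer: 30,70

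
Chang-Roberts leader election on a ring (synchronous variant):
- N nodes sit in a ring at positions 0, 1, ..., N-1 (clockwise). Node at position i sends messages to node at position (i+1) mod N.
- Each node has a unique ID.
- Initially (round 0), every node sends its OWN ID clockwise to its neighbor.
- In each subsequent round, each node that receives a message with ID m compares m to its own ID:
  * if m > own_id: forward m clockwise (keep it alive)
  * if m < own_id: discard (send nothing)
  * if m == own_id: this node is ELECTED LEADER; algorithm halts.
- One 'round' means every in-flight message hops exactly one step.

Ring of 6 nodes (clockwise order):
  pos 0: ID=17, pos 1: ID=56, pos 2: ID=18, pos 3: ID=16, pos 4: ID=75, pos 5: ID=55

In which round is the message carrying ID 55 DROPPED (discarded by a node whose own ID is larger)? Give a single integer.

Round 1: pos1(id56) recv 17: drop; pos2(id18) recv 56: fwd; pos3(id16) recv 18: fwd; pos4(id75) recv 16: drop; pos5(id55) recv 75: fwd; pos0(id17) recv 55: fwd
Round 2: pos3(id16) recv 56: fwd; pos4(id75) recv 18: drop; pos0(id17) recv 75: fwd; pos1(id56) recv 55: drop
Round 3: pos4(id75) recv 56: drop; pos1(id56) recv 75: fwd
Round 4: pos2(id18) recv 75: fwd
Round 5: pos3(id16) recv 75: fwd
Round 6: pos4(id75) recv 75: ELECTED
Message ID 55 originates at pos 5; dropped at pos 1 in round 2

Answer: 2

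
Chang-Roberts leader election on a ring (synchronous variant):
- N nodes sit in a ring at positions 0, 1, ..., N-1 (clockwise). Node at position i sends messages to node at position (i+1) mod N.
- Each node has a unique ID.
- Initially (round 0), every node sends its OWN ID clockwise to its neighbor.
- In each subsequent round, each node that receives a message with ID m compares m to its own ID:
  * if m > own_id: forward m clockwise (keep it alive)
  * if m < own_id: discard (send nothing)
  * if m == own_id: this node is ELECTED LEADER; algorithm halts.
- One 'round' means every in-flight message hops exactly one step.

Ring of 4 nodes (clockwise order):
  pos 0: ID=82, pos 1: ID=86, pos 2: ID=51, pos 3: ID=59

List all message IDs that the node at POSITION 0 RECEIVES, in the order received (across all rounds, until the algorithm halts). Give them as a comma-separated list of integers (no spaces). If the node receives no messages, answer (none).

Answer: 59,86

Derivation:
Round 1: pos1(id86) recv 82: drop; pos2(id51) recv 86: fwd; pos3(id59) recv 51: drop; pos0(id82) recv 59: drop
Round 2: pos3(id59) recv 86: fwd
Round 3: pos0(id82) recv 86: fwd
Round 4: pos1(id86) recv 86: ELECTED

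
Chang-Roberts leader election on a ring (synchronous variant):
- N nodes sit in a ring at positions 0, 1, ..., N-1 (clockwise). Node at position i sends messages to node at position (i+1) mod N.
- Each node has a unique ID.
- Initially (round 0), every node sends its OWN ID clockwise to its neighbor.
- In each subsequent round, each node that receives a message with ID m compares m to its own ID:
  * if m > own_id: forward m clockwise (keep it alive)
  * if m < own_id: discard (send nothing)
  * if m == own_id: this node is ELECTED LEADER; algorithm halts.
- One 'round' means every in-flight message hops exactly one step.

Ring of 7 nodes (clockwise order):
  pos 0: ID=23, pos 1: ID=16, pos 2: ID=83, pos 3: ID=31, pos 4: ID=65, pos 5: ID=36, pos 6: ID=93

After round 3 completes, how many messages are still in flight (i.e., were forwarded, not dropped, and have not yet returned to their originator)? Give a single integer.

Round 1: pos1(id16) recv 23: fwd; pos2(id83) recv 16: drop; pos3(id31) recv 83: fwd; pos4(id65) recv 31: drop; pos5(id36) recv 65: fwd; pos6(id93) recv 36: drop; pos0(id23) recv 93: fwd
Round 2: pos2(id83) recv 23: drop; pos4(id65) recv 83: fwd; pos6(id93) recv 65: drop; pos1(id16) recv 93: fwd
Round 3: pos5(id36) recv 83: fwd; pos2(id83) recv 93: fwd
After round 3: 2 messages still in flight

Answer: 2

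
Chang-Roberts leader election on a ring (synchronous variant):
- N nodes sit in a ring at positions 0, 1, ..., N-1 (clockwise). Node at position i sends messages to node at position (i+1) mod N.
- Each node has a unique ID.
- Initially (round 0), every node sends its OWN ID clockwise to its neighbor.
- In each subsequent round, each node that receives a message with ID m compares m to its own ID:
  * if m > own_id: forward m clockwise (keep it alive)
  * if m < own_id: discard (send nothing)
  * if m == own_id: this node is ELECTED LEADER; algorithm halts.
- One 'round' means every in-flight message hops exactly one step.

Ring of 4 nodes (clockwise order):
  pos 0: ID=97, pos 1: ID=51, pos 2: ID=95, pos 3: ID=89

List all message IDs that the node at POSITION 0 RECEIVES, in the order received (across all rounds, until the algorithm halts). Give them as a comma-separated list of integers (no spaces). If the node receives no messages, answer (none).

Round 1: pos1(id51) recv 97: fwd; pos2(id95) recv 51: drop; pos3(id89) recv 95: fwd; pos0(id97) recv 89: drop
Round 2: pos2(id95) recv 97: fwd; pos0(id97) recv 95: drop
Round 3: pos3(id89) recv 97: fwd
Round 4: pos0(id97) recv 97: ELECTED

Answer: 89,95,97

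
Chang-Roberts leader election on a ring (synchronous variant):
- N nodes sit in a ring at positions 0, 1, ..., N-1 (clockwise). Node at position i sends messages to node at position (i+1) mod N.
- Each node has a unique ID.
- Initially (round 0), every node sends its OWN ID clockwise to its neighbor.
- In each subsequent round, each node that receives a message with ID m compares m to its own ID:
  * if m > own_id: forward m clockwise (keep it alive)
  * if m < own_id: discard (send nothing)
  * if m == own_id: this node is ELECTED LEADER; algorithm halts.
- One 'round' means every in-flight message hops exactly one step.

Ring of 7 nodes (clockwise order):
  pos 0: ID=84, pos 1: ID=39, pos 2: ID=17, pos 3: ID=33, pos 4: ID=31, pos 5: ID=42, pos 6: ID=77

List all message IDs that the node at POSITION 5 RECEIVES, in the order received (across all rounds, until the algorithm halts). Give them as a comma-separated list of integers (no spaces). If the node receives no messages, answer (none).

Round 1: pos1(id39) recv 84: fwd; pos2(id17) recv 39: fwd; pos3(id33) recv 17: drop; pos4(id31) recv 33: fwd; pos5(id42) recv 31: drop; pos6(id77) recv 42: drop; pos0(id84) recv 77: drop
Round 2: pos2(id17) recv 84: fwd; pos3(id33) recv 39: fwd; pos5(id42) recv 33: drop
Round 3: pos3(id33) recv 84: fwd; pos4(id31) recv 39: fwd
Round 4: pos4(id31) recv 84: fwd; pos5(id42) recv 39: drop
Round 5: pos5(id42) recv 84: fwd
Round 6: pos6(id77) recv 84: fwd
Round 7: pos0(id84) recv 84: ELECTED

Answer: 31,33,39,84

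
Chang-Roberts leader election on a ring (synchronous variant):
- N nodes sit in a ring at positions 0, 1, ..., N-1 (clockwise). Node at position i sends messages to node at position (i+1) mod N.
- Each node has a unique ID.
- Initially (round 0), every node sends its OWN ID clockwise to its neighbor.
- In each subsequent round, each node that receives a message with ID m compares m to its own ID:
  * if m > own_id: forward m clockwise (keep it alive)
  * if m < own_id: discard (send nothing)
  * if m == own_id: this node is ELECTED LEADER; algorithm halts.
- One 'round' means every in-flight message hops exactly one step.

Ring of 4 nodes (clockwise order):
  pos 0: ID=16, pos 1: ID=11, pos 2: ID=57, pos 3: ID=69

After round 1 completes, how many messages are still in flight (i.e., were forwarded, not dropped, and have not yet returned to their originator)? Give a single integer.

Round 1: pos1(id11) recv 16: fwd; pos2(id57) recv 11: drop; pos3(id69) recv 57: drop; pos0(id16) recv 69: fwd
After round 1: 2 messages still in flight

Answer: 2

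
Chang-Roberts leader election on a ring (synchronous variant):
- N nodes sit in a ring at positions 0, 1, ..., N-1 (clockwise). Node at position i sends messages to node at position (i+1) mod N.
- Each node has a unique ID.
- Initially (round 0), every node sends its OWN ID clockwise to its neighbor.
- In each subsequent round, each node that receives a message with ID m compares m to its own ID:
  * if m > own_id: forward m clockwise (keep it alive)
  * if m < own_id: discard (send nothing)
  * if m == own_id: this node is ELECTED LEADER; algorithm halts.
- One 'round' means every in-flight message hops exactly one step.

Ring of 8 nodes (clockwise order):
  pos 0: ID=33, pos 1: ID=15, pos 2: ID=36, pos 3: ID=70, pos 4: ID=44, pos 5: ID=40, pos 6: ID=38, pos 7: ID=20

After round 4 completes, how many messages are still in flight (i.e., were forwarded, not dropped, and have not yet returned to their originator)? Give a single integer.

Round 1: pos1(id15) recv 33: fwd; pos2(id36) recv 15: drop; pos3(id70) recv 36: drop; pos4(id44) recv 70: fwd; pos5(id40) recv 44: fwd; pos6(id38) recv 40: fwd; pos7(id20) recv 38: fwd; pos0(id33) recv 20: drop
Round 2: pos2(id36) recv 33: drop; pos5(id40) recv 70: fwd; pos6(id38) recv 44: fwd; pos7(id20) recv 40: fwd; pos0(id33) recv 38: fwd
Round 3: pos6(id38) recv 70: fwd; pos7(id20) recv 44: fwd; pos0(id33) recv 40: fwd; pos1(id15) recv 38: fwd
Round 4: pos7(id20) recv 70: fwd; pos0(id33) recv 44: fwd; pos1(id15) recv 40: fwd; pos2(id36) recv 38: fwd
After round 4: 4 messages still in flight

Answer: 4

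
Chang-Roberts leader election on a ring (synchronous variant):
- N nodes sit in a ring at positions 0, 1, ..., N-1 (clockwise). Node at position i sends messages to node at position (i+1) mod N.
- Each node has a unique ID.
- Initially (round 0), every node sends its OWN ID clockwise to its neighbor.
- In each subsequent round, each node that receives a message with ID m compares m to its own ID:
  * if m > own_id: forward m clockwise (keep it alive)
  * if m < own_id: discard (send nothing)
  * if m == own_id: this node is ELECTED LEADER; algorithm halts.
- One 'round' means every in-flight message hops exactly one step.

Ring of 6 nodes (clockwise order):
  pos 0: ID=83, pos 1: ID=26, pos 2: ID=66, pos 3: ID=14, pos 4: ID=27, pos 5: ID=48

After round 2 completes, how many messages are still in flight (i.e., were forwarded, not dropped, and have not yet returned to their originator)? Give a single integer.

Round 1: pos1(id26) recv 83: fwd; pos2(id66) recv 26: drop; pos3(id14) recv 66: fwd; pos4(id27) recv 14: drop; pos5(id48) recv 27: drop; pos0(id83) recv 48: drop
Round 2: pos2(id66) recv 83: fwd; pos4(id27) recv 66: fwd
After round 2: 2 messages still in flight

Answer: 2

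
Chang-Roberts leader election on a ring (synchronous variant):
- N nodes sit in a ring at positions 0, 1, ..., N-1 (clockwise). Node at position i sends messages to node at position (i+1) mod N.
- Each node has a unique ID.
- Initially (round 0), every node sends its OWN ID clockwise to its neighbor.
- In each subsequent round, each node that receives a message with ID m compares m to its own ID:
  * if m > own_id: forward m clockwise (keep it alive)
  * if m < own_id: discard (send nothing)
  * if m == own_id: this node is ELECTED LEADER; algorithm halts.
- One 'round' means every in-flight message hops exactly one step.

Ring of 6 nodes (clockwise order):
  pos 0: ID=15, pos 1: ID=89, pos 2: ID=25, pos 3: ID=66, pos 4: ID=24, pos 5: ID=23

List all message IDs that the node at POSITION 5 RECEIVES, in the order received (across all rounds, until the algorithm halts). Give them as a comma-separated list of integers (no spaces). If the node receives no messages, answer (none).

Round 1: pos1(id89) recv 15: drop; pos2(id25) recv 89: fwd; pos3(id66) recv 25: drop; pos4(id24) recv 66: fwd; pos5(id23) recv 24: fwd; pos0(id15) recv 23: fwd
Round 2: pos3(id66) recv 89: fwd; pos5(id23) recv 66: fwd; pos0(id15) recv 24: fwd; pos1(id89) recv 23: drop
Round 3: pos4(id24) recv 89: fwd; pos0(id15) recv 66: fwd; pos1(id89) recv 24: drop
Round 4: pos5(id23) recv 89: fwd; pos1(id89) recv 66: drop
Round 5: pos0(id15) recv 89: fwd
Round 6: pos1(id89) recv 89: ELECTED

Answer: 24,66,89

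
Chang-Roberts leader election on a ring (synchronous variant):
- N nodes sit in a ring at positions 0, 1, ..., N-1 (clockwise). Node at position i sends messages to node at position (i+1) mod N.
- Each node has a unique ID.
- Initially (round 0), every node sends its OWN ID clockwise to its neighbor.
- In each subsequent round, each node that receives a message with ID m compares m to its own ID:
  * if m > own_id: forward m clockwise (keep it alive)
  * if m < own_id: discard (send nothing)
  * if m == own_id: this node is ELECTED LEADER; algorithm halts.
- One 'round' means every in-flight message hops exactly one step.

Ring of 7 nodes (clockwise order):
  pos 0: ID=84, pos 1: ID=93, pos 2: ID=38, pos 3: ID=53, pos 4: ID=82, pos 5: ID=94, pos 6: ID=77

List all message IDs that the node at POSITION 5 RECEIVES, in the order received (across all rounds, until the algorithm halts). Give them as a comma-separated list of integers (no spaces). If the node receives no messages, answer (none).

Round 1: pos1(id93) recv 84: drop; pos2(id38) recv 93: fwd; pos3(id53) recv 38: drop; pos4(id82) recv 53: drop; pos5(id94) recv 82: drop; pos6(id77) recv 94: fwd; pos0(id84) recv 77: drop
Round 2: pos3(id53) recv 93: fwd; pos0(id84) recv 94: fwd
Round 3: pos4(id82) recv 93: fwd; pos1(id93) recv 94: fwd
Round 4: pos5(id94) recv 93: drop; pos2(id38) recv 94: fwd
Round 5: pos3(id53) recv 94: fwd
Round 6: pos4(id82) recv 94: fwd
Round 7: pos5(id94) recv 94: ELECTED

Answer: 82,93,94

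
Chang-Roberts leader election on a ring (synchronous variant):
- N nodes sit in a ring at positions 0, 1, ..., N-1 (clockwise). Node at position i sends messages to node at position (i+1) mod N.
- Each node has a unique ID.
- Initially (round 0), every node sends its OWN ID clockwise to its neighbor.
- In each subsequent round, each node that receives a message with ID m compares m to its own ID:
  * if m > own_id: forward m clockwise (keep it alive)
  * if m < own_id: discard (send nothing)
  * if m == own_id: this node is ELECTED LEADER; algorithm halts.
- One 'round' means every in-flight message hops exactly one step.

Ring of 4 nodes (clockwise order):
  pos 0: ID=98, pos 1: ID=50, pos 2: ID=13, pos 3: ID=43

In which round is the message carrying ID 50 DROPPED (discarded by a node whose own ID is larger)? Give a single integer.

Round 1: pos1(id50) recv 98: fwd; pos2(id13) recv 50: fwd; pos3(id43) recv 13: drop; pos0(id98) recv 43: drop
Round 2: pos2(id13) recv 98: fwd; pos3(id43) recv 50: fwd
Round 3: pos3(id43) recv 98: fwd; pos0(id98) recv 50: drop
Round 4: pos0(id98) recv 98: ELECTED
Message ID 50 originates at pos 1; dropped at pos 0 in round 3

Answer: 3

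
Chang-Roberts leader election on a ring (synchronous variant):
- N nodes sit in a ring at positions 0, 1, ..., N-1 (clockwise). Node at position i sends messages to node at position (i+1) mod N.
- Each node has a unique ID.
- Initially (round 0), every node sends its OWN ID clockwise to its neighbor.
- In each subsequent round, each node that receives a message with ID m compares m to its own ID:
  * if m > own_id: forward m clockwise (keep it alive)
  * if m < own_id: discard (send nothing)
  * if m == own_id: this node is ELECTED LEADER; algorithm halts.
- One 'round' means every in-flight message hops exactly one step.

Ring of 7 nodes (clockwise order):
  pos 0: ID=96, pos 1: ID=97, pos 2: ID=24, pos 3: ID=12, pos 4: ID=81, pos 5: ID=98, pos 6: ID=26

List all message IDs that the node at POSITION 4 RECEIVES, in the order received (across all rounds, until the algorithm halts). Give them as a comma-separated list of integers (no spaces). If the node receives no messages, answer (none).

Round 1: pos1(id97) recv 96: drop; pos2(id24) recv 97: fwd; pos3(id12) recv 24: fwd; pos4(id81) recv 12: drop; pos5(id98) recv 81: drop; pos6(id26) recv 98: fwd; pos0(id96) recv 26: drop
Round 2: pos3(id12) recv 97: fwd; pos4(id81) recv 24: drop; pos0(id96) recv 98: fwd
Round 3: pos4(id81) recv 97: fwd; pos1(id97) recv 98: fwd
Round 4: pos5(id98) recv 97: drop; pos2(id24) recv 98: fwd
Round 5: pos3(id12) recv 98: fwd
Round 6: pos4(id81) recv 98: fwd
Round 7: pos5(id98) recv 98: ELECTED

Answer: 12,24,97,98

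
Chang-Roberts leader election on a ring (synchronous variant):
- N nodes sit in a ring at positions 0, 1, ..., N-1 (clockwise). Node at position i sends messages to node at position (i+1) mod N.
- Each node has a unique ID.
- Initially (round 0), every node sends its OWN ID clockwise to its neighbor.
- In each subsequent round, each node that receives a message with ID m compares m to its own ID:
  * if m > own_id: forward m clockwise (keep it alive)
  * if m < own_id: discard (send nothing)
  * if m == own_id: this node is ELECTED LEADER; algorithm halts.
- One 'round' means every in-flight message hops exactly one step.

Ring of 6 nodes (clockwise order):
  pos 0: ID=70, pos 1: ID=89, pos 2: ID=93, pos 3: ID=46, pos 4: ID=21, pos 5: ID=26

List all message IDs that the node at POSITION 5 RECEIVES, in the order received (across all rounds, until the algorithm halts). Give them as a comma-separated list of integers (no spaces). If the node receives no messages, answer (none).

Round 1: pos1(id89) recv 70: drop; pos2(id93) recv 89: drop; pos3(id46) recv 93: fwd; pos4(id21) recv 46: fwd; pos5(id26) recv 21: drop; pos0(id70) recv 26: drop
Round 2: pos4(id21) recv 93: fwd; pos5(id26) recv 46: fwd
Round 3: pos5(id26) recv 93: fwd; pos0(id70) recv 46: drop
Round 4: pos0(id70) recv 93: fwd
Round 5: pos1(id89) recv 93: fwd
Round 6: pos2(id93) recv 93: ELECTED

Answer: 21,46,93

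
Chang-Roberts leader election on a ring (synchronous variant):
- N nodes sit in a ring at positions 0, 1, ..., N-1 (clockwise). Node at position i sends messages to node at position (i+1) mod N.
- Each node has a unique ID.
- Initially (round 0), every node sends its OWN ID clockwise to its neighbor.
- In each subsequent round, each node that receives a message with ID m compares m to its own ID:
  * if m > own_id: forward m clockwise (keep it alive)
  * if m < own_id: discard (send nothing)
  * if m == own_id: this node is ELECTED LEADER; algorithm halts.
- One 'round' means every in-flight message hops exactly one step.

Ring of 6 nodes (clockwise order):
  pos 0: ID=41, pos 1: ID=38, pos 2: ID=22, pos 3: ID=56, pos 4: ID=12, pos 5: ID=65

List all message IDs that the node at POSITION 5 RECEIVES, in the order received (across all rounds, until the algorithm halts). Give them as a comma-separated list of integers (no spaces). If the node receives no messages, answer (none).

Answer: 12,56,65

Derivation:
Round 1: pos1(id38) recv 41: fwd; pos2(id22) recv 38: fwd; pos3(id56) recv 22: drop; pos4(id12) recv 56: fwd; pos5(id65) recv 12: drop; pos0(id41) recv 65: fwd
Round 2: pos2(id22) recv 41: fwd; pos3(id56) recv 38: drop; pos5(id65) recv 56: drop; pos1(id38) recv 65: fwd
Round 3: pos3(id56) recv 41: drop; pos2(id22) recv 65: fwd
Round 4: pos3(id56) recv 65: fwd
Round 5: pos4(id12) recv 65: fwd
Round 6: pos5(id65) recv 65: ELECTED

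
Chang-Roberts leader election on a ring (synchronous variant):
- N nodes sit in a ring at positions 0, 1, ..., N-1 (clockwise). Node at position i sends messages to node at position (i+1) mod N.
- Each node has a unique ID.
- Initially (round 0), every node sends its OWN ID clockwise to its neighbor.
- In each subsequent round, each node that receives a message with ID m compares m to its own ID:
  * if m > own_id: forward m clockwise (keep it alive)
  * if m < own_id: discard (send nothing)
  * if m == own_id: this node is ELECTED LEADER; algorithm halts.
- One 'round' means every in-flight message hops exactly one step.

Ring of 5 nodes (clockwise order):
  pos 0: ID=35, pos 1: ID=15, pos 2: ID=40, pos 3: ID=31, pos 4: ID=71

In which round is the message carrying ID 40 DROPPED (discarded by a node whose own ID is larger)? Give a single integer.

Answer: 2

Derivation:
Round 1: pos1(id15) recv 35: fwd; pos2(id40) recv 15: drop; pos3(id31) recv 40: fwd; pos4(id71) recv 31: drop; pos0(id35) recv 71: fwd
Round 2: pos2(id40) recv 35: drop; pos4(id71) recv 40: drop; pos1(id15) recv 71: fwd
Round 3: pos2(id40) recv 71: fwd
Round 4: pos3(id31) recv 71: fwd
Round 5: pos4(id71) recv 71: ELECTED
Message ID 40 originates at pos 2; dropped at pos 4 in round 2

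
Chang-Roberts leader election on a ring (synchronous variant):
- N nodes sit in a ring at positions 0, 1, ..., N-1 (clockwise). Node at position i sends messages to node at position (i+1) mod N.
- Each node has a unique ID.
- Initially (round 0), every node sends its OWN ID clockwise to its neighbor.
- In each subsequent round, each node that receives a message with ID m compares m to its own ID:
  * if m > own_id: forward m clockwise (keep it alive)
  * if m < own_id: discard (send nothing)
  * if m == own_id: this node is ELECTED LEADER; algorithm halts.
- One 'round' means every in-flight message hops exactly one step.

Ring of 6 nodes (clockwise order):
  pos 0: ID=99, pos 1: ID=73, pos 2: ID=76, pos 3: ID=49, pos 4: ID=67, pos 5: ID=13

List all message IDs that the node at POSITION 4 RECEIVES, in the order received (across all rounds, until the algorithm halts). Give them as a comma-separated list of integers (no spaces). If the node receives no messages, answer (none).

Round 1: pos1(id73) recv 99: fwd; pos2(id76) recv 73: drop; pos3(id49) recv 76: fwd; pos4(id67) recv 49: drop; pos5(id13) recv 67: fwd; pos0(id99) recv 13: drop
Round 2: pos2(id76) recv 99: fwd; pos4(id67) recv 76: fwd; pos0(id99) recv 67: drop
Round 3: pos3(id49) recv 99: fwd; pos5(id13) recv 76: fwd
Round 4: pos4(id67) recv 99: fwd; pos0(id99) recv 76: drop
Round 5: pos5(id13) recv 99: fwd
Round 6: pos0(id99) recv 99: ELECTED

Answer: 49,76,99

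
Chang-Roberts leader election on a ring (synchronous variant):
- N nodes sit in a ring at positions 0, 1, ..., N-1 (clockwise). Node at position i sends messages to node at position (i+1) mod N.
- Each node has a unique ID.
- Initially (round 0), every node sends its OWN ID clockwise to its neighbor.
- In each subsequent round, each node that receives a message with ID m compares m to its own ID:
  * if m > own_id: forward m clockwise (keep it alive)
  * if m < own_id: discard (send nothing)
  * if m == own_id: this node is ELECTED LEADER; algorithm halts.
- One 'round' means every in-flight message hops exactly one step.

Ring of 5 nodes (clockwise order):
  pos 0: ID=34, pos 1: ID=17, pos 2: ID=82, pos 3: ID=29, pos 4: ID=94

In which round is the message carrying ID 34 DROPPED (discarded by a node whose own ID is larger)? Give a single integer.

Answer: 2

Derivation:
Round 1: pos1(id17) recv 34: fwd; pos2(id82) recv 17: drop; pos3(id29) recv 82: fwd; pos4(id94) recv 29: drop; pos0(id34) recv 94: fwd
Round 2: pos2(id82) recv 34: drop; pos4(id94) recv 82: drop; pos1(id17) recv 94: fwd
Round 3: pos2(id82) recv 94: fwd
Round 4: pos3(id29) recv 94: fwd
Round 5: pos4(id94) recv 94: ELECTED
Message ID 34 originates at pos 0; dropped at pos 2 in round 2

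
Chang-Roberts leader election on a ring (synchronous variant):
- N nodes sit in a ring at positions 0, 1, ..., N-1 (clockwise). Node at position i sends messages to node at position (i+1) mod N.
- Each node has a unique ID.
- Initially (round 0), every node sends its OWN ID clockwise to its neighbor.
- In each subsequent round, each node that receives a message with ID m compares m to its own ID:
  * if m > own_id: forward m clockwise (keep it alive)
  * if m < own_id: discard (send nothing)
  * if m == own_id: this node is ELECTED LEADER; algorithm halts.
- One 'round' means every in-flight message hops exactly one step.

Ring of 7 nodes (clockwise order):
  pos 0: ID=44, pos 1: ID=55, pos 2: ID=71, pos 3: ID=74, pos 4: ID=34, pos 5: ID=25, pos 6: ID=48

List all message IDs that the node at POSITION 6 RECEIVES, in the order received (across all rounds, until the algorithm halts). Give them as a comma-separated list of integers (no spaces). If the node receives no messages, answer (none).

Round 1: pos1(id55) recv 44: drop; pos2(id71) recv 55: drop; pos3(id74) recv 71: drop; pos4(id34) recv 74: fwd; pos5(id25) recv 34: fwd; pos6(id48) recv 25: drop; pos0(id44) recv 48: fwd
Round 2: pos5(id25) recv 74: fwd; pos6(id48) recv 34: drop; pos1(id55) recv 48: drop
Round 3: pos6(id48) recv 74: fwd
Round 4: pos0(id44) recv 74: fwd
Round 5: pos1(id55) recv 74: fwd
Round 6: pos2(id71) recv 74: fwd
Round 7: pos3(id74) recv 74: ELECTED

Answer: 25,34,74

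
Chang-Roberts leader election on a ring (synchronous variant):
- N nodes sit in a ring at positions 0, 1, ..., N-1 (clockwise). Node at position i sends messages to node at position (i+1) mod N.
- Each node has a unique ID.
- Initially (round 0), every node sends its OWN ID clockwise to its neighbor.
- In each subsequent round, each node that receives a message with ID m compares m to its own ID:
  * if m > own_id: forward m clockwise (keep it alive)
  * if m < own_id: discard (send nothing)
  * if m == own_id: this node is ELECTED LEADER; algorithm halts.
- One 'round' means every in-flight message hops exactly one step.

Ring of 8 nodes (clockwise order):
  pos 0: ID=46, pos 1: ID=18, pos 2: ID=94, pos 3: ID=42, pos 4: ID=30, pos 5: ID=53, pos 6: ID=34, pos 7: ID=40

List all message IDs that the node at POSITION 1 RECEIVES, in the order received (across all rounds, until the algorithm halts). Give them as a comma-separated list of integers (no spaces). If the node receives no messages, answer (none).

Answer: 46,53,94

Derivation:
Round 1: pos1(id18) recv 46: fwd; pos2(id94) recv 18: drop; pos3(id42) recv 94: fwd; pos4(id30) recv 42: fwd; pos5(id53) recv 30: drop; pos6(id34) recv 53: fwd; pos7(id40) recv 34: drop; pos0(id46) recv 40: drop
Round 2: pos2(id94) recv 46: drop; pos4(id30) recv 94: fwd; pos5(id53) recv 42: drop; pos7(id40) recv 53: fwd
Round 3: pos5(id53) recv 94: fwd; pos0(id46) recv 53: fwd
Round 4: pos6(id34) recv 94: fwd; pos1(id18) recv 53: fwd
Round 5: pos7(id40) recv 94: fwd; pos2(id94) recv 53: drop
Round 6: pos0(id46) recv 94: fwd
Round 7: pos1(id18) recv 94: fwd
Round 8: pos2(id94) recv 94: ELECTED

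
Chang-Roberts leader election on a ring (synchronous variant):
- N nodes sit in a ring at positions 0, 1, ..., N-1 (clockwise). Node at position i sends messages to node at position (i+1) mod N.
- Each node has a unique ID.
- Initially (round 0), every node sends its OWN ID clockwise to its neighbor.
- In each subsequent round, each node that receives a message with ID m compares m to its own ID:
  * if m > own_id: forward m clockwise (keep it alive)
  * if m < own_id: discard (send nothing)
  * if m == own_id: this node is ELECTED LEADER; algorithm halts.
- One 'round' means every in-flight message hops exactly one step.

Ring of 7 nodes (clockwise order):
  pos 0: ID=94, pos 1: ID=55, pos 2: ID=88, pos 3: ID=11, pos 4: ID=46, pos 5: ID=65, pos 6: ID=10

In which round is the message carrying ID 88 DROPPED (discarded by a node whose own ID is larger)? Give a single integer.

Round 1: pos1(id55) recv 94: fwd; pos2(id88) recv 55: drop; pos3(id11) recv 88: fwd; pos4(id46) recv 11: drop; pos5(id65) recv 46: drop; pos6(id10) recv 65: fwd; pos0(id94) recv 10: drop
Round 2: pos2(id88) recv 94: fwd; pos4(id46) recv 88: fwd; pos0(id94) recv 65: drop
Round 3: pos3(id11) recv 94: fwd; pos5(id65) recv 88: fwd
Round 4: pos4(id46) recv 94: fwd; pos6(id10) recv 88: fwd
Round 5: pos5(id65) recv 94: fwd; pos0(id94) recv 88: drop
Round 6: pos6(id10) recv 94: fwd
Round 7: pos0(id94) recv 94: ELECTED
Message ID 88 originates at pos 2; dropped at pos 0 in round 5

Answer: 5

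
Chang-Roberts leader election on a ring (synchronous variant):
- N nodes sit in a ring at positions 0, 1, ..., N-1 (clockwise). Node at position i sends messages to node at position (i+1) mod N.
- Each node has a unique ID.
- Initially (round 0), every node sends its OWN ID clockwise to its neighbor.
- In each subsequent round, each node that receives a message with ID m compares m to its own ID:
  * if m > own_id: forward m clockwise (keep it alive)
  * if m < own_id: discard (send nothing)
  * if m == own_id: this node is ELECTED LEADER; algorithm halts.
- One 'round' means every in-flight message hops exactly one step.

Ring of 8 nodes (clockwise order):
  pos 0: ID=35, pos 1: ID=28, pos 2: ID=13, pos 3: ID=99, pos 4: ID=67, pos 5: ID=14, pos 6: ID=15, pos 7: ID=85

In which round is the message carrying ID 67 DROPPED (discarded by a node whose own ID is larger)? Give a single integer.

Round 1: pos1(id28) recv 35: fwd; pos2(id13) recv 28: fwd; pos3(id99) recv 13: drop; pos4(id67) recv 99: fwd; pos5(id14) recv 67: fwd; pos6(id15) recv 14: drop; pos7(id85) recv 15: drop; pos0(id35) recv 85: fwd
Round 2: pos2(id13) recv 35: fwd; pos3(id99) recv 28: drop; pos5(id14) recv 99: fwd; pos6(id15) recv 67: fwd; pos1(id28) recv 85: fwd
Round 3: pos3(id99) recv 35: drop; pos6(id15) recv 99: fwd; pos7(id85) recv 67: drop; pos2(id13) recv 85: fwd
Round 4: pos7(id85) recv 99: fwd; pos3(id99) recv 85: drop
Round 5: pos0(id35) recv 99: fwd
Round 6: pos1(id28) recv 99: fwd
Round 7: pos2(id13) recv 99: fwd
Round 8: pos3(id99) recv 99: ELECTED
Message ID 67 originates at pos 4; dropped at pos 7 in round 3

Answer: 3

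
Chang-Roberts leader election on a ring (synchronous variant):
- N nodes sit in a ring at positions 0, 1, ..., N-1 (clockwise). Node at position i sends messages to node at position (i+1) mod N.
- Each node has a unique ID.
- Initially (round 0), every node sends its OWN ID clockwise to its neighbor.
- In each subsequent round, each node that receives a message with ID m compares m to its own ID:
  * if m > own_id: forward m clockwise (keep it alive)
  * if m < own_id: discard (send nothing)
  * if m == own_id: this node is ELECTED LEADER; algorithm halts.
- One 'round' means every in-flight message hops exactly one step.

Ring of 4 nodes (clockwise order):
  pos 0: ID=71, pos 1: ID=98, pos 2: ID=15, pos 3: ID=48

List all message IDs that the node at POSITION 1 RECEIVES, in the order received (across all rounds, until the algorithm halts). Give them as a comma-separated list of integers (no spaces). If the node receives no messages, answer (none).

Round 1: pos1(id98) recv 71: drop; pos2(id15) recv 98: fwd; pos3(id48) recv 15: drop; pos0(id71) recv 48: drop
Round 2: pos3(id48) recv 98: fwd
Round 3: pos0(id71) recv 98: fwd
Round 4: pos1(id98) recv 98: ELECTED

Answer: 71,98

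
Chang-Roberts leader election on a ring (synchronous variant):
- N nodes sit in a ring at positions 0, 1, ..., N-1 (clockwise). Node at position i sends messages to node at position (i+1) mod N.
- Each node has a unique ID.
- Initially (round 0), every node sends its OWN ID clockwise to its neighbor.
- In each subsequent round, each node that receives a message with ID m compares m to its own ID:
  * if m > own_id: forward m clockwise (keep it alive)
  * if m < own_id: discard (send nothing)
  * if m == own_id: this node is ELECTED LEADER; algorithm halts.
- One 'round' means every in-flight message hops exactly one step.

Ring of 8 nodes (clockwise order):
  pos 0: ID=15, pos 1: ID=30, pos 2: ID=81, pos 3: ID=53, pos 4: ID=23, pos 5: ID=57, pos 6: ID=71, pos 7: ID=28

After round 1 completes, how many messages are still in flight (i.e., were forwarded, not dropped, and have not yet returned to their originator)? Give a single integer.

Round 1: pos1(id30) recv 15: drop; pos2(id81) recv 30: drop; pos3(id53) recv 81: fwd; pos4(id23) recv 53: fwd; pos5(id57) recv 23: drop; pos6(id71) recv 57: drop; pos7(id28) recv 71: fwd; pos0(id15) recv 28: fwd
After round 1: 4 messages still in flight

Answer: 4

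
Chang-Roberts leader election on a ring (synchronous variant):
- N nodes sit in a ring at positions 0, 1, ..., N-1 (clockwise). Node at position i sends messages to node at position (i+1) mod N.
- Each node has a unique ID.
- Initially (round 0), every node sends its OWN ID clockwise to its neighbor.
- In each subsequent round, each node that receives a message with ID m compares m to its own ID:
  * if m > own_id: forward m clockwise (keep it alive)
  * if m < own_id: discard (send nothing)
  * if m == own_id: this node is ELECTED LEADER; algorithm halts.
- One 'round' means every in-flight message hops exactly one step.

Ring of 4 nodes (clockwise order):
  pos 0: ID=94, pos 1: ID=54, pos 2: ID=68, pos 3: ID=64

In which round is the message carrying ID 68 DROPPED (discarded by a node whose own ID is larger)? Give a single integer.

Round 1: pos1(id54) recv 94: fwd; pos2(id68) recv 54: drop; pos3(id64) recv 68: fwd; pos0(id94) recv 64: drop
Round 2: pos2(id68) recv 94: fwd; pos0(id94) recv 68: drop
Round 3: pos3(id64) recv 94: fwd
Round 4: pos0(id94) recv 94: ELECTED
Message ID 68 originates at pos 2; dropped at pos 0 in round 2

Answer: 2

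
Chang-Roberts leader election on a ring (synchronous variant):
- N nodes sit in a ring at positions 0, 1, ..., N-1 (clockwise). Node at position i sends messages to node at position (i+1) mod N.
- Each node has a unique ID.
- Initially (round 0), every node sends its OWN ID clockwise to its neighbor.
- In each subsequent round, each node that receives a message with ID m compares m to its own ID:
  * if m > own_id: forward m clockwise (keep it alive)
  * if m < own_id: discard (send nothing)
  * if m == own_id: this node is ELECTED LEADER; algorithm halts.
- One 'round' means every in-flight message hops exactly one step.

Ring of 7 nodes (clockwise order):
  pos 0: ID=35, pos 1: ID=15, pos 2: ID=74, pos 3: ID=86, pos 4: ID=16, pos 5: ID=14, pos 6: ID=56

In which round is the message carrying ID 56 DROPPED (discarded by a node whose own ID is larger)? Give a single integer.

Round 1: pos1(id15) recv 35: fwd; pos2(id74) recv 15: drop; pos3(id86) recv 74: drop; pos4(id16) recv 86: fwd; pos5(id14) recv 16: fwd; pos6(id56) recv 14: drop; pos0(id35) recv 56: fwd
Round 2: pos2(id74) recv 35: drop; pos5(id14) recv 86: fwd; pos6(id56) recv 16: drop; pos1(id15) recv 56: fwd
Round 3: pos6(id56) recv 86: fwd; pos2(id74) recv 56: drop
Round 4: pos0(id35) recv 86: fwd
Round 5: pos1(id15) recv 86: fwd
Round 6: pos2(id74) recv 86: fwd
Round 7: pos3(id86) recv 86: ELECTED
Message ID 56 originates at pos 6; dropped at pos 2 in round 3

Answer: 3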